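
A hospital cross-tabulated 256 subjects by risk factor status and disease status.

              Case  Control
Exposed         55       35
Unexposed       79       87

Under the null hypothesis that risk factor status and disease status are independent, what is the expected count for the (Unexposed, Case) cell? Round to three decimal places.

86.891

Row total (Unexposed) = 166; column total (Case) = 134; grand total N = 256.
Expected count = (row total × column total) / N = 166 × 134 / 256 = 86.891.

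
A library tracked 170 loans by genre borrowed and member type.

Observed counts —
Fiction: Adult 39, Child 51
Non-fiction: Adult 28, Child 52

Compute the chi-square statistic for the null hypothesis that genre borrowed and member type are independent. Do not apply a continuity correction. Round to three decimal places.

Row totals: 90, 80. Column totals: 67, 103. Grand total N = 170.
Expected counts (row total × column total / N):
  Fiction, Adult: 90×67/170 = 35.4706
  Fiction, Child: 90×103/170 = 54.5294
  Non-fiction, Adult: 80×67/170 = 31.5294
  Non-fiction, Child: 80×103/170 = 48.4706
Contributions (O − E)²/E:
  (39 − 35.4706)²/35.4706 = 0.3512
  (51 − 54.5294)²/54.5294 = 0.2284
  (28 − 31.5294)²/31.5294 = 0.3951
  (52 − 48.4706)²/48.4706 = 0.2570
χ² = 0.3512 + 0.2284 + 0.3951 + 0.2570 = 1.232

1.232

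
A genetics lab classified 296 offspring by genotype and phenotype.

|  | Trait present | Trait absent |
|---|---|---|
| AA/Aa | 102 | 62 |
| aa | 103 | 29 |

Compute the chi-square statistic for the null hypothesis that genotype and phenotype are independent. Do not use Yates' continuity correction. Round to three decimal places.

8.613

Row totals: 164, 132. Column totals: 205, 91. Grand total N = 296.
Expected counts (row total × column total / N):
  AA/Aa, Trait present: 164×205/296 = 113.5811
  AA/Aa, Trait absent: 164×91/296 = 50.4189
  aa, Trait present: 132×205/296 = 91.4189
  aa, Trait absent: 132×91/296 = 40.5811
Contributions (O − E)²/E:
  (102 − 113.5811)²/113.5811 = 1.1808
  (62 − 50.4189)²/50.4189 = 2.6602
  (103 − 91.4189)²/91.4189 = 1.4671
  (29 − 40.5811)²/40.5811 = 3.3050
χ² = 1.1808 + 2.6602 + 1.4671 + 3.3050 = 8.613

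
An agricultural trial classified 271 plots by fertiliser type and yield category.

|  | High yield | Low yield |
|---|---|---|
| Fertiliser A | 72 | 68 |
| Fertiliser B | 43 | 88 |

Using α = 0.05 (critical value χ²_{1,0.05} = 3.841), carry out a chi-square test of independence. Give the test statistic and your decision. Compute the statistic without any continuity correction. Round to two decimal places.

Row totals: 140, 131. Column totals: 115, 156. Grand total N = 271.
Expected counts (row total × column total / N):
  Fertiliser A, High yield: 140×115/271 = 59.410
  Fertiliser A, Low yield: 140×156/271 = 80.590
  Fertiliser B, High yield: 131×115/271 = 55.590
  Fertiliser B, Low yield: 131×156/271 = 75.410
Contributions (O − E)²/E:
  (72 − 59.410)²/59.410 = 2.6680
  (68 − 80.590)²/80.590 = 1.9668
  (43 − 55.590)²/55.590 = 2.8514
  (88 − 75.410)²/75.410 = 2.1020
χ² = 2.6680 + 1.9668 + 2.8514 + 2.1020 = 9.59
df = (2−1)(2−1) = 1. Since 9.59 > 3.841, reject the null hypothesis of independence at α = 0.05.

9.59; reject H₀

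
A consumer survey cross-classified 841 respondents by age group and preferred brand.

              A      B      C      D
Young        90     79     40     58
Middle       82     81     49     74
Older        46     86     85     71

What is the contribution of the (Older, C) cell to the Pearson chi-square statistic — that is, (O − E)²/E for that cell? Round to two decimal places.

10.84

Row total (Older) = 288; column total (C) = 174; N = 841.
Expected count E = 288 × 174 / 841 = 59.5862.
Contribution = (O − E)²/E = (85 − 59.5862)² / 59.5862 = 10.84.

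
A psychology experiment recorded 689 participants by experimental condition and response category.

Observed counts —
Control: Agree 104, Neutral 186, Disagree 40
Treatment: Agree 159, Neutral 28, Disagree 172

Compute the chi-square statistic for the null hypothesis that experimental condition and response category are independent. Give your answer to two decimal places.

209.50

Row totals: 330, 359. Column totals: 263, 214, 212. Grand total N = 689.
Expected counts (row total × column total / N):
  Control, Agree: 330×263/689 = 125.9652
  Control, Neutral: 330×214/689 = 102.4964
  Control, Disagree: 330×212/689 = 101.5385
  Treatment, Agree: 359×263/689 = 137.0348
  Treatment, Neutral: 359×214/689 = 111.5036
  Treatment, Disagree: 359×212/689 = 110.4615
Contributions (O − E)²/E:
  (104 − 125.9652)²/125.9652 = 3.8302
  (186 − 102.4964)²/102.4964 = 68.0302
  (40 − 101.5385)²/101.5385 = 37.2961
  (159 − 137.0348)²/137.0348 = 3.5208
  (28 − 111.5036)²/111.5036 = 62.5348
  (172 − 110.4615)²/110.4615 = 34.2833
χ² = 3.8302 + 68.0302 + 37.2961 + 3.5208 + 62.5348 + 34.2833 = 209.50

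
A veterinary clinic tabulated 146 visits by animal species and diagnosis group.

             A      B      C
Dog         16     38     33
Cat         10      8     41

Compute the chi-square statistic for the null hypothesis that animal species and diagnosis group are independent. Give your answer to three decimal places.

Row totals: 87, 59. Column totals: 26, 46, 74. Grand total N = 146.
Expected counts (row total × column total / N):
  Dog, A: 87×26/146 = 15.4932
  Dog, B: 87×46/146 = 27.4110
  Dog, C: 87×74/146 = 44.0959
  Cat, A: 59×26/146 = 10.5068
  Cat, B: 59×46/146 = 18.5890
  Cat, C: 59×74/146 = 29.9041
Contributions (O − E)²/E:
  (16 − 15.4932)²/15.4932 = 0.0166
  (38 − 27.4110)²/27.4110 = 4.0906
  (33 − 44.0959)²/44.0959 = 2.7921
  (10 − 10.5068)²/10.5068 = 0.0244
  (8 − 18.5890)²/18.5890 = 6.0319
  (41 − 29.9041)²/29.9041 = 4.1171
χ² = 0.0166 + 4.0906 + 2.7921 + 0.0244 + 6.0319 + 4.1171 = 17.073

17.073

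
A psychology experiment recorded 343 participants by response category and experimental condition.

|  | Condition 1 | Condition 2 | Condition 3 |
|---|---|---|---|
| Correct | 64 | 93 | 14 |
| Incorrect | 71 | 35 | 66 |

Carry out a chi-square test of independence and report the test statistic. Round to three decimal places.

60.442

Row totals: 171, 172. Column totals: 135, 128, 80. Grand total N = 343.
Expected counts (row total × column total / N):
  Correct, Condition 1: 171×135/343 = 67.3032
  Correct, Condition 2: 171×128/343 = 63.8134
  Correct, Condition 3: 171×80/343 = 39.8834
  Incorrect, Condition 1: 172×135/343 = 67.6968
  Incorrect, Condition 2: 172×128/343 = 64.1866
  Incorrect, Condition 3: 172×80/343 = 40.1166
Contributions (O − E)²/E:
  (64 − 67.3032)²/67.3032 = 0.1621
  (93 − 63.8134)²/63.8134 = 13.3492
  (14 − 39.8834)²/39.8834 = 16.7977
  (71 − 67.6968)²/67.6968 = 0.1612
  (35 − 64.1866)²/64.1866 = 13.2716
  (66 − 40.1166)²/40.1166 = 16.7001
χ² = 0.1621 + 13.3492 + 16.7977 + 0.1612 + 13.2716 + 16.7001 = 60.442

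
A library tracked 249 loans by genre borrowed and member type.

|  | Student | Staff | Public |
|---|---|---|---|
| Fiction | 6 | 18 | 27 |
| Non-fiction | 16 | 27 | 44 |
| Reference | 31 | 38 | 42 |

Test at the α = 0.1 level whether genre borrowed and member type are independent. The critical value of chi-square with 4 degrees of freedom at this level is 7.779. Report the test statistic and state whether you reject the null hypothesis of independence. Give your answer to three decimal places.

7.590; fail to reject H₀

Row totals: 51, 87, 111. Column totals: 53, 83, 113. Grand total N = 249.
Expected counts (row total × column total / N):
  Fiction, Student: 51×53/249 = 10.8554
  Fiction, Staff: 51×83/249 = 17.0000
  Fiction, Public: 51×113/249 = 23.1446
  Non-fiction, Student: 87×53/249 = 18.5181
  Non-fiction, Staff: 87×83/249 = 29.0000
  Non-fiction, Public: 87×113/249 = 39.4819
  Reference, Student: 111×53/249 = 23.6265
  Reference, Staff: 111×83/249 = 37.0000
  Reference, Public: 111×113/249 = 50.3735
Contributions (O − E)²/E:
  (6 − 10.8554)²/10.8554 = 2.1717
  (18 − 17.0000)²/17.0000 = 0.0588
  (27 − 23.1446)²/23.1446 = 0.6422
  (16 − 18.5181)²/18.5181 = 0.3424
  (27 − 29.0000)²/29.0000 = 0.1379
  (44 − 39.4819)²/39.4819 = 0.5170
  (31 − 23.6265)²/23.6265 = 2.3012
  (38 − 37.0000)²/37.0000 = 0.0270
  (42 − 50.3735)²/50.3735 = 1.3919
χ² = 2.1717 + 0.0588 + 0.6422 + 0.3424 + 0.1379 + 0.5170 + 2.3012 + 0.0270 + 1.3919 = 7.590
df = (3−1)(3−1) = 4. Since 7.590 < 7.779, fail to reject the null hypothesis of independence at α = 0.1.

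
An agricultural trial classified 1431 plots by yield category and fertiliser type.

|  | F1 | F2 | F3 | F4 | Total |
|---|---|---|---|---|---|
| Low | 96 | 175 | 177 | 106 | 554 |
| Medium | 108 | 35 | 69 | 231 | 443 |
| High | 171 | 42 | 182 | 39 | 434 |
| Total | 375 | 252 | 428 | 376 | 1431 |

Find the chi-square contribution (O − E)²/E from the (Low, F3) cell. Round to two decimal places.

0.77

Row total (Low) = 554; column total (F3) = 428; N = 1431.
Expected count E = 554 × 428 / 1431 = 165.697.
Contribution = (O − E)²/E = (177 − 165.697)² / 165.697 = 0.77.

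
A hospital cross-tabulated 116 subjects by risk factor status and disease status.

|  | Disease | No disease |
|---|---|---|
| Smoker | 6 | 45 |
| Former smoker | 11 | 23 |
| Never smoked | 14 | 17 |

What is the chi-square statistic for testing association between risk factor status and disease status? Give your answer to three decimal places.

11.760

Row totals: 51, 34, 31. Column totals: 31, 85. Grand total N = 116.
Expected counts (row total × column total / N):
  Smoker, Disease: 51×31/116 = 13.6293
  Smoker, No disease: 51×85/116 = 37.3707
  Former smoker, Disease: 34×31/116 = 9.0862
  Former smoker, No disease: 34×85/116 = 24.9138
  Never smoked, Disease: 31×31/116 = 8.2845
  Never smoked, No disease: 31×85/116 = 22.7155
Contributions (O − E)²/E:
  (6 − 13.6293)²/13.6293 = 4.2707
  (45 − 37.3707)²/37.3707 = 1.5575
  (11 − 9.0862)²/9.0862 = 0.4031
  (23 − 24.9138)²/24.9138 = 0.1470
  (14 − 8.2845)²/8.2845 = 3.9431
  (17 − 22.7155)²/22.7155 = 1.4381
χ² = 4.2707 + 1.5575 + 0.4031 + 0.1470 + 3.9431 + 1.4381 = 11.760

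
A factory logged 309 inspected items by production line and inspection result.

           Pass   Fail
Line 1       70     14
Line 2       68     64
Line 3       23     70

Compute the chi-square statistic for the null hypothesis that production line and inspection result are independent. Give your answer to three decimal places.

Row totals: 84, 132, 93. Column totals: 161, 148. Grand total N = 309.
Expected counts (row total × column total / N):
  Line 1, Pass: 84×161/309 = 43.76699
  Line 1, Fail: 84×148/309 = 40.23301
  Line 2, Pass: 132×161/309 = 68.77670
  Line 2, Fail: 132×148/309 = 63.22330
  Line 3, Pass: 93×161/309 = 48.45631
  Line 3, Fail: 93×148/309 = 44.54369
Contributions (O − E)²/E:
  (70 − 43.76699)²/43.76699 = 15.7235
  (14 − 40.23301)²/40.23301 = 17.1046
  (68 − 68.77670)²/68.77670 = 0.0088
  (64 − 63.22330)²/63.22330 = 0.0095
  (23 − 48.45631)²/48.45631 = 13.3734
  (70 − 44.54369)²/44.54369 = 14.5480
χ² = 15.7235 + 17.1046 + 0.0088 + 0.0095 + 13.3734 + 14.5480 = 60.768

60.768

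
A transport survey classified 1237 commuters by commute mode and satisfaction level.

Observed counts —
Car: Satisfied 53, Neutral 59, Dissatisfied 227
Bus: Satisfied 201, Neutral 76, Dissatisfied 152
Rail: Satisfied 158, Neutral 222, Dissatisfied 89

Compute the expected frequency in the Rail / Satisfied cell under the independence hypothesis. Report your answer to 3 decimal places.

156.207

Row total (Rail) = 469; column total (Satisfied) = 412; grand total N = 1237.
Expected count = (row total × column total) / N = 469 × 412 / 1237 = 156.207.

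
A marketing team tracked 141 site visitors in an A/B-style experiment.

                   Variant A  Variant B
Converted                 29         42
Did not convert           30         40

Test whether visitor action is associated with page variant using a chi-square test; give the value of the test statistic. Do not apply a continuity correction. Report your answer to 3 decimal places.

0.059

Row totals: 71, 70. Column totals: 59, 82. Grand total N = 141.
Expected counts (row total × column total / N):
  Converted, Variant A: 71×59/141 = 29.7092
  Converted, Variant B: 71×82/141 = 41.2908
  Did not convert, Variant A: 70×59/141 = 29.2908
  Did not convert, Variant B: 70×82/141 = 40.7092
Contributions (O − E)²/E:
  (29 − 29.7092)²/29.7092 = 0.0169
  (42 − 41.2908)²/41.2908 = 0.0122
  (30 − 29.2908)²/29.2908 = 0.0172
  (40 − 40.7092)²/40.7092 = 0.0124
χ² = 0.0169 + 0.0122 + 0.0172 + 0.0124 = 0.059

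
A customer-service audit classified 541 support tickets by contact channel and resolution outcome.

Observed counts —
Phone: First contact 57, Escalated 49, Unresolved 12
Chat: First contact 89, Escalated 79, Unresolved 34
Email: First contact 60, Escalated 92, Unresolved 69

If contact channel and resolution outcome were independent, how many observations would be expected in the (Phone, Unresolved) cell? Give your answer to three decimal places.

Row total (Phone) = 118; column total (Unresolved) = 115; grand total N = 541.
Expected count = (row total × column total) / N = 118 × 115 / 541 = 25.083.

25.083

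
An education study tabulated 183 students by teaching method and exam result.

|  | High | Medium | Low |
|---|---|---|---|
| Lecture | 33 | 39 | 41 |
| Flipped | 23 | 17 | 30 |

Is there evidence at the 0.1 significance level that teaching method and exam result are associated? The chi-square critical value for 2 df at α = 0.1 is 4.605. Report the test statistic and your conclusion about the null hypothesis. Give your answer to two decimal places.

2.15; fail to reject H₀

Row totals: 113, 70. Column totals: 56, 56, 71. Grand total N = 183.
Expected counts (row total × column total / N):
  Lecture, High: 113×56/183 = 34.579
  Lecture, Medium: 113×56/183 = 34.579
  Lecture, Low: 113×71/183 = 43.842
  Flipped, High: 70×56/183 = 21.421
  Flipped, Medium: 70×56/183 = 21.421
  Flipped, Low: 70×71/183 = 27.158
Contributions (O − E)²/E:
  (33 − 34.579)²/34.579 = 0.0721
  (39 − 34.579)²/34.579 = 0.5652
  (41 − 43.842)²/43.842 = 0.1842
  (23 − 21.421)²/21.421 = 0.1164
  (17 − 21.421)²/21.421 = 0.9124
  (30 − 27.158)²/27.158 = 0.2974
χ² = 0.0721 + 0.5652 + 0.1842 + 0.1164 + 0.9124 + 0.2974 = 2.15
df = (2−1)(3−1) = 2. Since 2.15 < 4.605, fail to reject the null hypothesis of independence at α = 0.1.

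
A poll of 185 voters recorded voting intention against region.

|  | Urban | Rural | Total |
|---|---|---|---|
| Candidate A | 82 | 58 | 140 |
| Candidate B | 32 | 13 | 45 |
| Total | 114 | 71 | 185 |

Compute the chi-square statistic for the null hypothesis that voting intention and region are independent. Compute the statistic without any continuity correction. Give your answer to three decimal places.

2.264

Grand total N = 185.
Expected counts (row total × column total / N):
  Candidate A, Urban: 140×114/185 = 86.2703
  Candidate A, Rural: 140×71/185 = 53.7297
  Candidate B, Urban: 45×114/185 = 27.7297
  Candidate B, Rural: 45×71/185 = 17.2703
Contributions (O − E)²/E:
  (82 − 86.2703)²/86.2703 = 0.2114
  (58 − 53.7297)²/53.7297 = 0.3394
  (32 − 27.7297)²/27.7297 = 0.6576
  (13 − 17.2703)²/17.2703 = 1.0559
χ² = 0.2114 + 0.3394 + 0.6576 + 1.0559 = 2.264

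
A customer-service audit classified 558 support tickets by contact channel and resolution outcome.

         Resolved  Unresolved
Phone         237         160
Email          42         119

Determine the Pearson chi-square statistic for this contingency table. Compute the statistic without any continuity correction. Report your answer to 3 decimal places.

Row totals: 397, 161. Column totals: 279, 279. Grand total N = 558.
Expected counts (row total × column total / N):
  Phone, Resolved: 397×279/558 = 198.5000
  Phone, Unresolved: 397×279/558 = 198.5000
  Email, Resolved: 161×279/558 = 80.5000
  Email, Unresolved: 161×279/558 = 80.5000
Contributions (O − E)²/E:
  (237 − 198.5000)²/198.5000 = 7.4673
  (160 − 198.5000)²/198.5000 = 7.4673
  (42 − 80.5000)²/80.5000 = 18.4130
  (119 − 80.5000)²/80.5000 = 18.4130
χ² = 7.4673 + 7.4673 + 18.4130 + 18.4130 = 51.761

51.761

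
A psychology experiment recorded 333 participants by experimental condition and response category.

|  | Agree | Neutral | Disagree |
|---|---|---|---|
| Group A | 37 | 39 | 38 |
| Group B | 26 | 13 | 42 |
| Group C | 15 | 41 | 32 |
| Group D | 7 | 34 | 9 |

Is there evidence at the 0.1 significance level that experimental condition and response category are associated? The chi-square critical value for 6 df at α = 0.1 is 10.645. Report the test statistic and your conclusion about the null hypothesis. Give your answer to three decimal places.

Row totals: 114, 81, 88, 50. Column totals: 85, 127, 121. Grand total N = 333.
Expected counts (row total × column total / N):
  Group A, Agree: 114×85/333 = 29.0991
  Group A, Neutral: 114×127/333 = 43.4775
  Group A, Disagree: 114×121/333 = 41.4234
  Group B, Agree: 81×85/333 = 20.6757
  Group B, Neutral: 81×127/333 = 30.8919
  Group B, Disagree: 81×121/333 = 29.4324
  Group C, Agree: 88×85/333 = 22.4625
  Group C, Neutral: 88×127/333 = 33.5616
  Group C, Disagree: 88×121/333 = 31.9760
  Group D, Agree: 50×85/333 = 12.7628
  Group D, Neutral: 50×127/333 = 19.0691
  Group D, Disagree: 50×121/333 = 18.1682
Contributions (O − E)²/E:
  (37 − 29.0991)²/29.0991 = 2.1452
  (39 − 43.4775)²/43.4775 = 0.4611
  (38 − 41.4234)²/41.4234 = 0.2829
  (26 − 20.6757)²/20.6757 = 1.3711
  (13 − 30.8919)²/30.8919 = 10.3626
  (42 − 29.4324)²/29.4324 = 5.3664
  (15 − 22.4625)²/22.4625 = 2.4792
  (41 − 33.5616)²/33.5616 = 1.6486
  (32 − 31.9760)²/31.9760 = 0.0000
  (7 − 12.7628)²/12.7628 = 2.6021
  (34 − 19.0691)²/19.0691 = 11.6907
  (9 − 18.1682)²/18.1682 = 4.6265
χ² = 2.1452 + 0.4611 + 0.2829 + 1.3711 + 10.3626 + 5.3664 + 2.4792 + 1.6486 + 0.0000 + 2.6021 + 11.6907 + 4.6265 = 43.036
df = (4−1)(3−1) = 6. Since 43.036 > 10.645, reject the null hypothesis of independence at α = 0.1.

43.036; reject H₀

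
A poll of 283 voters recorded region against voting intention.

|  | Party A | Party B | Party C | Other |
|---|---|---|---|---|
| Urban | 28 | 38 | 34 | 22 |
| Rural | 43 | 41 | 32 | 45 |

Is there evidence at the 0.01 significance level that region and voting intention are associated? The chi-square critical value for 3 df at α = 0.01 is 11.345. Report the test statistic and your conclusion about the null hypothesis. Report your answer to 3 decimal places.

Row totals: 122, 161. Column totals: 71, 79, 66, 67. Grand total N = 283.
Expected counts (row total × column total / N):
  Urban, Party A: 122×71/283 = 30.6078
  Urban, Party B: 122×79/283 = 34.0565
  Urban, Party C: 122×66/283 = 28.4523
  Urban, Other: 122×67/283 = 28.8834
  Rural, Party A: 161×71/283 = 40.3922
  Rural, Party B: 161×79/283 = 44.9435
  Rural, Party C: 161×66/283 = 37.5477
  Rural, Other: 161×67/283 = 38.1166
Contributions (O − E)²/E:
  (28 − 30.6078)²/30.6078 = 0.2222
  (38 − 34.0565)²/34.0565 = 0.4566
  (34 − 28.4523)²/28.4523 = 1.0817
  (22 − 28.8834)²/28.8834 = 1.6404
  (43 − 40.3922)²/40.3922 = 0.1684
  (41 − 44.9435)²/44.9435 = 0.3460
  (32 − 37.5477)²/37.5477 = 0.8197
  (45 − 38.1166)²/38.1166 = 1.2431
χ² = 0.2222 + 0.4566 + 1.0817 + 1.6404 + 0.1684 + 0.3460 + 0.8197 + 1.2431 = 5.978
df = (2−1)(4−1) = 3. Since 5.978 < 11.345, fail to reject the null hypothesis of independence at α = 0.01.

5.978; fail to reject H₀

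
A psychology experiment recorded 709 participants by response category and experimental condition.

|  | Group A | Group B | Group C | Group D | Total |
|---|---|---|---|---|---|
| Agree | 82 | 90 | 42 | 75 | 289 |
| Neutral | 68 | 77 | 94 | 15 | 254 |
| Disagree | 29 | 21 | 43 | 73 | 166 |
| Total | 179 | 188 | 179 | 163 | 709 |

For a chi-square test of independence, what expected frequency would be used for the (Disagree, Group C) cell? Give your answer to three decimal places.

41.910

Row total (Disagree) = 166; column total (Group C) = 179; grand total N = 709.
Expected count = (row total × column total) / N = 166 × 179 / 709 = 41.910.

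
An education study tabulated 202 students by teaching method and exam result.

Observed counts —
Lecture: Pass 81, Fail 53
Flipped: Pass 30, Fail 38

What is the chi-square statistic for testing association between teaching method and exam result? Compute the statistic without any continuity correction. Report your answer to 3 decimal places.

4.859

Row totals: 134, 68. Column totals: 111, 91. Grand total N = 202.
Expected counts (row total × column total / N):
  Lecture, Pass: 134×111/202 = 73.6337
  Lecture, Fail: 134×91/202 = 60.3663
  Flipped, Pass: 68×111/202 = 37.3663
  Flipped, Fail: 68×91/202 = 30.6337
Contributions (O − E)²/E:
  (81 − 73.6337)²/73.6337 = 0.7369
  (53 − 60.3663)²/60.3663 = 0.8989
  (30 − 37.3663)²/37.3663 = 1.4522
  (38 − 30.6337)²/30.6337 = 1.7713
χ² = 0.7369 + 0.8989 + 1.4522 + 1.7713 = 4.859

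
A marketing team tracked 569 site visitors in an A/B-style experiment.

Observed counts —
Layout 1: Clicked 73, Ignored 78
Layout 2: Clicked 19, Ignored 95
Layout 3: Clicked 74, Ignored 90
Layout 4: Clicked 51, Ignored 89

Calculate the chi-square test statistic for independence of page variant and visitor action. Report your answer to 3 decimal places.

32.508

Row totals: 151, 114, 164, 140. Column totals: 217, 352. Grand total N = 569.
Expected counts (row total × column total / N):
  Layout 1, Clicked: 151×217/569 = 57.5870
  Layout 1, Ignored: 151×352/569 = 93.4130
  Layout 2, Clicked: 114×217/569 = 43.4763
  Layout 2, Ignored: 114×352/569 = 70.5237
  Layout 3, Clicked: 164×217/569 = 62.5448
  Layout 3, Ignored: 164×352/569 = 101.4552
  Layout 4, Clicked: 140×217/569 = 53.3919
  Layout 4, Ignored: 140×352/569 = 86.6081
Contributions (O − E)²/E:
  (73 − 57.5870)²/57.5870 = 4.1252
  (78 − 93.4130)²/93.4130 = 2.5431
  (19 − 43.4763)²/43.4763 = 13.7797
  (95 − 70.5237)²/70.5237 = 8.4949
  (74 − 62.5448)²/62.5448 = 2.0980
  (90 − 101.4552)²/101.4552 = 1.2934
  (51 − 53.3919)²/53.3919 = 0.1072
  (89 − 86.6081)²/86.6081 = 0.0661
χ² = 4.1252 + 2.5431 + 13.7797 + 8.4949 + 2.0980 + 1.2934 + 0.1072 + 0.0661 = 32.508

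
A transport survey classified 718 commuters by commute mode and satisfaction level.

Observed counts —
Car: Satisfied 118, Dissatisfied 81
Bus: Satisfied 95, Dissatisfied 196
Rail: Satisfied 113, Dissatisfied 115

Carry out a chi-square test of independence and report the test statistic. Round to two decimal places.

Row totals: 199, 291, 228. Column totals: 326, 392. Grand total N = 718.
Expected counts (row total × column total / N):
  Car, Satisfied: 199×326/718 = 90.354
  Car, Dissatisfied: 199×392/718 = 108.646
  Bus, Satisfied: 291×326/718 = 132.125
  Bus, Dissatisfied: 291×392/718 = 158.875
  Rail, Satisfied: 228×326/718 = 103.521
  Rail, Dissatisfied: 228×392/718 = 124.479
Contributions (O − E)²/E:
  (118 − 90.354)²/90.354 = 8.4590
  (81 − 108.646)²/108.646 = 7.0348
  (95 − 132.125)²/132.125 = 10.4315
  (196 − 158.875)²/158.875 = 8.6752
  (113 − 103.521)²/103.521 = 0.8680
  (115 − 124.479)²/124.479 = 0.7218
χ² = 8.4590 + 7.0348 + 10.4315 + 8.6752 + 0.8680 + 0.7218 = 36.19

36.19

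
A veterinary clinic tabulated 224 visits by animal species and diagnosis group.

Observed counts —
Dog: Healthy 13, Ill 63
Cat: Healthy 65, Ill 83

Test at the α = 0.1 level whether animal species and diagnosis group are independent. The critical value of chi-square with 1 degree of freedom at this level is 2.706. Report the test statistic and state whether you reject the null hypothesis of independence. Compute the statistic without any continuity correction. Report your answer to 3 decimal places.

15.907; reject H₀

Row totals: 76, 148. Column totals: 78, 146. Grand total N = 224.
Expected counts (row total × column total / N):
  Dog, Healthy: 76×78/224 = 26.4643
  Dog, Ill: 76×146/224 = 49.5357
  Cat, Healthy: 148×78/224 = 51.5357
  Cat, Ill: 148×146/224 = 96.4643
Contributions (O − E)²/E:
  (13 − 26.4643)²/26.4643 = 6.8503
  (63 − 49.5357)²/49.5357 = 3.6597
  (65 − 51.5357)²/51.5357 = 3.5177
  (83 − 96.4643)²/96.4643 = 1.8793
χ² = 6.8503 + 3.6597 + 3.5177 + 1.8793 = 15.907
df = (2−1)(2−1) = 1. Since 15.907 > 2.706, reject the null hypothesis of independence at α = 0.1.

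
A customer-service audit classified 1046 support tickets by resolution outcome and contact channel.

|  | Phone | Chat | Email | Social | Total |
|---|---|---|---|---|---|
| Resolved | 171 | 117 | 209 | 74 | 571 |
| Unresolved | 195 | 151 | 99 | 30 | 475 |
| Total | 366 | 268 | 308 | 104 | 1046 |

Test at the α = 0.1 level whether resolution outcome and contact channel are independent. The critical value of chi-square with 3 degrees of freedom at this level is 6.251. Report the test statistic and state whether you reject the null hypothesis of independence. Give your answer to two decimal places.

55.44; reject H₀

Grand total N = 1046.
Expected counts (row total × column total / N):
  Resolved, Phone: 571×366/1046 = 199.795
  Resolved, Chat: 571×268/1046 = 146.298
  Resolved, Email: 571×308/1046 = 168.134
  Resolved, Social: 571×104/1046 = 56.772
  Unresolved, Phone: 475×366/1046 = 166.205
  Unresolved, Chat: 475×268/1046 = 121.702
  Unresolved, Email: 475×308/1046 = 139.866
  Unresolved, Social: 475×104/1046 = 47.228
Contributions (O − E)²/E:
  (171 − 199.795)²/199.795 = 4.1500
  (117 − 146.298)²/146.298 = 5.8673
  (209 − 168.134)²/168.134 = 9.9327
  (74 − 56.772)²/56.772 = 5.2280
  (195 − 166.205)²/166.205 = 4.9887
  (151 − 121.702)²/121.702 = 7.0531
  (99 − 139.866)²/139.866 = 11.9402
  (30 − 47.228)²/47.228 = 6.2845
χ² = 4.1500 + 5.8673 + 9.9327 + 5.2280 + 4.9887 + 7.0531 + 11.9402 + 6.2845 = 55.44
df = (2−1)(4−1) = 3. Since 55.44 > 6.251, reject the null hypothesis of independence at α = 0.1.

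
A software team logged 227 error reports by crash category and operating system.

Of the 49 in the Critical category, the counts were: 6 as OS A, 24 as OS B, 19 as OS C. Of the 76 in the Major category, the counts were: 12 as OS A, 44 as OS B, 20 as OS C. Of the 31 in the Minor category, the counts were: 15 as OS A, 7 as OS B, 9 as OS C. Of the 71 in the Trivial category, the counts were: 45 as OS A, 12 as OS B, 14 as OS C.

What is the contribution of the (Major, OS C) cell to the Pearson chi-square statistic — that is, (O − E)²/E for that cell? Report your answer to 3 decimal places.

0.028

Row total (Major) = 76; column total (OS C) = 62; N = 227.
Expected count E = 76 × 62 / 227 = 20.7577.
Contribution = (O − E)²/E = (20 − 20.7577)² / 20.7577 = 0.028.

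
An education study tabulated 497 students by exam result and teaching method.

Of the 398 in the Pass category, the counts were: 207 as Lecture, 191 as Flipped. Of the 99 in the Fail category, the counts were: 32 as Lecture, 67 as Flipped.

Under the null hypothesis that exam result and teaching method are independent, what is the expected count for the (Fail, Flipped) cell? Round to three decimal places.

Row total (Fail) = 99; column total (Flipped) = 258; grand total N = 497.
Expected count = (row total × column total) / N = 99 × 258 / 497 = 51.392.

51.392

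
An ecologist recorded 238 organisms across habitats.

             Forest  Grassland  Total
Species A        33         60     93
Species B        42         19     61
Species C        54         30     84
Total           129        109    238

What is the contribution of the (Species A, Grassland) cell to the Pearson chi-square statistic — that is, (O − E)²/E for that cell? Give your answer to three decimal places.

7.114

Row total (Species A) = 93; column total (Grassland) = 109; N = 238.
Expected count E = 93 × 109 / 238 = 42.59244.
Contribution = (O − E)²/E = (60 − 42.59244)² / 42.59244 = 7.114.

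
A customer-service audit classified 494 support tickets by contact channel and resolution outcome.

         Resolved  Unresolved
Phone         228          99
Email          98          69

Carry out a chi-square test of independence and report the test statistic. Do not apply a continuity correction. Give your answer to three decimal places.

Row totals: 327, 167. Column totals: 326, 168. Grand total N = 494.
Expected counts (row total × column total / N):
  Phone, Resolved: 327×326/494 = 215.7935
  Phone, Unresolved: 327×168/494 = 111.2065
  Email, Resolved: 167×326/494 = 110.2065
  Email, Unresolved: 167×168/494 = 56.7935
Contributions (O − E)²/E:
  (228 − 215.7935)²/215.7935 = 0.6905
  (99 − 111.2065)²/111.2065 = 1.3398
  (98 − 110.2065)²/110.2065 = 1.3520
  (69 − 56.7935)²/56.7935 = 2.6235
χ² = 0.6905 + 1.3398 + 1.3520 + 2.6235 = 6.006

6.006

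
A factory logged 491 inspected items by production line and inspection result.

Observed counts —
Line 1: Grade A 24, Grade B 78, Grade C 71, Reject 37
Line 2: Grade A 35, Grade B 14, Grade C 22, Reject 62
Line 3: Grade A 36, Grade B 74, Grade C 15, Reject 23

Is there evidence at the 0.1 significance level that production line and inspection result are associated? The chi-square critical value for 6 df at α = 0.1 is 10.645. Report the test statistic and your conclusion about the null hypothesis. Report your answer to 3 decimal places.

Row totals: 210, 133, 148. Column totals: 95, 166, 108, 122. Grand total N = 491.
Expected counts (row total × column total / N):
  Line 1, Grade A: 210×95/491 = 40.63136
  Line 1, Grade B: 210×166/491 = 70.99796
  Line 1, Grade C: 210×108/491 = 46.19145
  Line 1, Reject: 210×122/491 = 52.17923
  Line 2, Grade A: 133×95/491 = 25.73320
  Line 2, Grade B: 133×166/491 = 44.96538
  Line 2, Grade C: 133×108/491 = 29.25458
  Line 2, Reject: 133×122/491 = 33.04684
  Line 3, Grade A: 148×95/491 = 28.63544
  Line 3, Grade B: 148×166/491 = 50.03666
  Line 3, Grade C: 148×108/491 = 32.55397
  Line 3, Reject: 148×122/491 = 36.77393
Contributions (O − E)²/E:
  (24 − 40.63136)²/40.63136 = 6.8076
  (78 − 70.99796)²/70.99796 = 0.6906
  (71 − 46.19145)²/46.19145 = 13.3242
  (37 − 52.17923)²/52.17923 = 4.4157
  (35 − 25.73320)²/25.73320 = 3.3371
  (14 − 44.96538)²/44.96538 = 21.3243
  (22 − 29.25458)²/29.25458 = 1.7990
  (62 − 33.04684)²/33.04684 = 25.3666
  (36 − 28.63544)²/28.63544 = 1.8940
  (74 − 50.03666)²/50.03666 = 11.4764
  (15 − 32.55397)²/32.55397 = 9.4656
  (23 − 36.77393)²/36.77393 = 5.1591
χ² = 6.8076 + 0.6906 + 13.3242 + 4.4157 + 3.3371 + 21.3243 + 1.7990 + 25.3666 + 1.8940 + 11.4764 + 9.4656 + 5.1591 = 105.060
df = (3−1)(4−1) = 6. Since 105.060 > 10.645, reject the null hypothesis of independence at α = 0.1.

105.060; reject H₀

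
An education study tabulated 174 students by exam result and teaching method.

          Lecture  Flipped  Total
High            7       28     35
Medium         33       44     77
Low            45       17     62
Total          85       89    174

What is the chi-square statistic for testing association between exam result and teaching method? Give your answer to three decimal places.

26.739

Grand total N = 174.
Expected counts (row total × column total / N):
  High, Lecture: 35×85/174 = 17.0977
  High, Flipped: 35×89/174 = 17.9023
  Medium, Lecture: 77×85/174 = 37.6149
  Medium, Flipped: 77×89/174 = 39.3851
  Low, Lecture: 62×85/174 = 30.2874
  Low, Flipped: 62×89/174 = 31.7126
Contributions (O − E)²/E:
  (7 − 17.0977)²/17.0977 = 5.9636
  (28 − 17.9023)²/17.9023 = 5.6956
  (33 − 37.6149)²/37.6149 = 0.5662
  (44 − 39.3851)²/39.3851 = 0.5407
  (45 − 30.2874)²/30.2874 = 7.1469
  (17 − 31.7126)²/31.7126 = 6.8257
χ² = 5.9636 + 5.6956 + 0.5662 + 0.5407 + 7.1469 + 6.8257 = 26.739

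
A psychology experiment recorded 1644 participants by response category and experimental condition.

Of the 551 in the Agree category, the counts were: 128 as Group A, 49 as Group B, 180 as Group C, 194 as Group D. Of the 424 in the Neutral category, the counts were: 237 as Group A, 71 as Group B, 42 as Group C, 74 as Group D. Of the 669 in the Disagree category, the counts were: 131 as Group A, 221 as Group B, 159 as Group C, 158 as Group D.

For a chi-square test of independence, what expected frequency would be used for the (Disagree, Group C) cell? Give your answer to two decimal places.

Row total (Disagree) = 669; column total (Group C) = 381; grand total N = 1644.
Expected count = (row total × column total) / N = 669 × 381 / 1644 = 155.04.

155.04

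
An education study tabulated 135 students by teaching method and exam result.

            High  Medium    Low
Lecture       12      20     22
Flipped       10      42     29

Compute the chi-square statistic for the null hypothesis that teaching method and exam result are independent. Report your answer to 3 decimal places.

Row totals: 54, 81. Column totals: 22, 62, 51. Grand total N = 135.
Expected counts (row total × column total / N):
  Lecture, High: 54×22/135 = 8.8000
  Lecture, Medium: 54×62/135 = 24.8000
  Lecture, Low: 54×51/135 = 20.4000
  Flipped, High: 81×22/135 = 13.2000
  Flipped, Medium: 81×62/135 = 37.2000
  Flipped, Low: 81×51/135 = 30.6000
Contributions (O − E)²/E:
  (12 − 8.8000)²/8.8000 = 1.1636
  (20 − 24.8000)²/24.8000 = 0.9290
  (22 − 20.4000)²/20.4000 = 0.1255
  (10 − 13.2000)²/13.2000 = 0.7758
  (42 − 37.2000)²/37.2000 = 0.6194
  (29 − 30.6000)²/30.6000 = 0.0837
χ² = 1.1636 + 0.9290 + 0.1255 + 0.7758 + 0.6194 + 0.0837 = 3.697

3.697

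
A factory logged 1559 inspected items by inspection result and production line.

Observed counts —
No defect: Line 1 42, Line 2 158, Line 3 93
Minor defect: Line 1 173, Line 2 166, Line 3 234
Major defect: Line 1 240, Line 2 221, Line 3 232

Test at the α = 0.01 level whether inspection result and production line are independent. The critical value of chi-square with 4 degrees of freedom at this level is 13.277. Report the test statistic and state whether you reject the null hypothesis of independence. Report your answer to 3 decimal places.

73.721; reject H₀

Row totals: 293, 573, 693. Column totals: 455, 545, 559. Grand total N = 1559.
Expected counts (row total × column total / N):
  No defect, Line 1: 293×455/1559 = 85.5131
  No defect, Line 2: 293×545/1559 = 102.4278
  No defect, Line 3: 293×559/1559 = 105.0590
  Minor defect, Line 1: 573×455/1559 = 167.2322
  Minor defect, Line 2: 573×545/1559 = 200.3111
  Minor defect, Line 3: 573×559/1559 = 205.4567
  Major defect, Line 1: 693×455/1559 = 202.2547
  Major defect, Line 2: 693×545/1559 = 242.2611
  Major defect, Line 3: 693×559/1559 = 248.4843
Contributions (O − E)²/E:
  (42 − 85.5131)²/85.5131 = 22.1415
  (158 − 102.4278)²/102.4278 = 30.1507
  (93 − 105.0590)²/105.0590 = 1.3842
  (173 − 167.2322)²/167.2322 = 0.1989
  (166 − 200.3111)²/200.3111 = 5.8771
  (234 − 205.4567)²/205.4567 = 3.9654
  (240 − 202.2547)²/202.2547 = 7.0441
  (221 − 242.2611)²/242.2611 = 1.8659
  (232 − 248.4843)²/248.4843 = 1.0936
χ² = 22.1415 + 30.1507 + 1.3842 + 0.1989 + 5.8771 + 3.9654 + 7.0441 + 1.8659 + 1.0936 = 73.721
df = (3−1)(3−1) = 4. Since 73.721 > 13.277, reject the null hypothesis of independence at α = 0.01.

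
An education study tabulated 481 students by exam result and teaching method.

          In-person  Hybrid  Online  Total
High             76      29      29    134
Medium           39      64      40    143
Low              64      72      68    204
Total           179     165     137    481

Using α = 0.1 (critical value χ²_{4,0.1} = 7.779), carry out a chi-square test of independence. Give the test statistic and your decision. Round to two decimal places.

Grand total N = 481.
Expected counts (row total × column total / N):
  High, In-person: 134×179/481 = 49.867
  High, Hybrid: 134×165/481 = 45.967
  High, Online: 134×137/481 = 38.166
  Medium, In-person: 143×179/481 = 53.216
  Medium, Hybrid: 143×165/481 = 49.054
  Medium, Online: 143×137/481 = 40.730
  Low, In-person: 204×179/481 = 75.917
  Low, Hybrid: 204×165/481 = 69.979
  Low, Online: 204×137/481 = 58.104
Contributions (O − E)²/E:
  (76 − 49.867)²/49.867 = 13.6951
  (29 − 45.967)²/45.967 = 6.2627
  (29 − 38.166)²/38.166 = 2.2013
  (39 − 53.216)²/53.216 = 3.7976
  (64 − 49.054)²/49.054 = 4.5538
  (40 − 40.730)²/40.730 = 0.0131
  (64 − 75.917)²/75.917 = 1.8707
  (72 − 69.979)²/69.979 = 0.0584
  (68 − 58.104)²/58.104 = 1.6854
χ² = 13.6951 + 6.2627 + 2.2013 + 3.7976 + 4.5538 + 0.0131 + 1.8707 + 0.0584 + 1.6854 = 34.14
df = (3−1)(3−1) = 4. Since 34.14 > 7.779, reject the null hypothesis of independence at α = 0.1.

34.14; reject H₀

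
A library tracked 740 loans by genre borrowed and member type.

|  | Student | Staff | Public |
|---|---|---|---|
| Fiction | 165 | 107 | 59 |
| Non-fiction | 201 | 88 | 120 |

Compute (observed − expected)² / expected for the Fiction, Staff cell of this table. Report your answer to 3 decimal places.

Row total (Fiction) = 331; column total (Staff) = 195; N = 740.
Expected count E = 331 × 195 / 740 = 87.2230.
Contribution = (O − E)²/E = (107 − 87.2230)² / 87.2230 = 4.484.

4.484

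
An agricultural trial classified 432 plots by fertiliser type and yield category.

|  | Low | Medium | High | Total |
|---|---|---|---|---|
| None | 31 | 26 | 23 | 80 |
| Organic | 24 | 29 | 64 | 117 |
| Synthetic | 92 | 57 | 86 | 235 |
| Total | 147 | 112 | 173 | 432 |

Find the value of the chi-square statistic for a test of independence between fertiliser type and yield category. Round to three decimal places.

Grand total N = 432.
Expected counts (row total × column total / N):
  None, Low: 80×147/432 = 27.2222
  None, Medium: 80×112/432 = 20.7407
  None, High: 80×173/432 = 32.0370
  Organic, Low: 117×147/432 = 39.8125
  Organic, Medium: 117×112/432 = 30.3333
  Organic, High: 117×173/432 = 46.8542
  Synthetic, Low: 235×147/432 = 79.9653
  Synthetic, Medium: 235×112/432 = 60.9259
  Synthetic, High: 235×173/432 = 94.1088
Contributions (O − E)²/E:
  (31 − 27.2222)²/27.2222 = 0.5243
  (26 − 20.7407)²/20.7407 = 1.3336
  (23 − 32.0370)²/32.0370 = 2.5492
  (24 − 39.8125)²/39.8125 = 6.2803
  (29 − 30.3333)²/30.3333 = 0.0586
  (64 − 46.8542)²/46.8542 = 6.2743
  (92 − 79.9653)²/79.9653 = 1.8112
  (57 − 60.9259)²/60.9259 = 0.2530
  (86 − 94.1088)²/94.1088 = 0.6987
χ² = 0.5243 + 1.3336 + 2.5492 + 6.2803 + 0.0586 + 6.2743 + 1.8112 + 0.2530 + 0.6987 = 19.783

19.783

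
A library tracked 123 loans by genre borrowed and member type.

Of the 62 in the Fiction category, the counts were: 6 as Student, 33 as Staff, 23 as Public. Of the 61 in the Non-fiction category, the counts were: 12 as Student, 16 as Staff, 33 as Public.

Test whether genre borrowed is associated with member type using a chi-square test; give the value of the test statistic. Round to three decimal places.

9.676

Row totals: 62, 61. Column totals: 18, 49, 56. Grand total N = 123.
Expected counts (row total × column total / N):
  Fiction, Student: 62×18/123 = 9.0732
  Fiction, Staff: 62×49/123 = 24.6992
  Fiction, Public: 62×56/123 = 28.2276
  Non-fiction, Student: 61×18/123 = 8.9268
  Non-fiction, Staff: 61×49/123 = 24.3008
  Non-fiction, Public: 61×56/123 = 27.7724
Contributions (O − E)²/E:
  (6 − 9.0732)²/9.0732 = 1.0409
  (33 − 24.6992)²/24.6992 = 2.7897
  (23 − 28.2276)²/28.2276 = 0.9681
  (12 − 8.9268)²/8.9268 = 1.0580
  (16 − 24.3008)²/24.3008 = 2.8354
  (33 − 27.7724)²/27.7724 = 0.9840
χ² = 1.0409 + 2.7897 + 0.9681 + 1.0580 + 2.8354 + 0.9840 = 9.676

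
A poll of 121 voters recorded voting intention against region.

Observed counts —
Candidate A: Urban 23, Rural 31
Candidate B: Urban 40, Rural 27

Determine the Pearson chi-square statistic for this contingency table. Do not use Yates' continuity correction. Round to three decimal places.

Row totals: 54, 67. Column totals: 63, 58. Grand total N = 121.
Expected counts (row total × column total / N):
  Candidate A, Urban: 54×63/121 = 28.1157
  Candidate A, Rural: 54×58/121 = 25.8843
  Candidate B, Urban: 67×63/121 = 34.8843
  Candidate B, Rural: 67×58/121 = 32.1157
Contributions (O − E)²/E:
  (23 − 28.1157)²/28.1157 = 0.9308
  (31 − 25.8843)²/25.8843 = 1.0111
  (40 − 34.8843)²/34.8843 = 0.7502
  (27 − 32.1157)²/32.1157 = 0.8149
χ² = 0.9308 + 1.0111 + 0.7502 + 0.8149 = 3.507

3.507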